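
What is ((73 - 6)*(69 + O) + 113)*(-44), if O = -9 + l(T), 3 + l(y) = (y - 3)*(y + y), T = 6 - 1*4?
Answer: -161216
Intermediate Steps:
T = 2 (T = 6 - 4 = 2)
l(y) = -3 + 2*y*(-3 + y) (l(y) = -3 + (y - 3)*(y + y) = -3 + (-3 + y)*(2*y) = -3 + 2*y*(-3 + y))
O = -16 (O = -9 + (-3 - 6*2 + 2*2**2) = -9 + (-3 - 12 + 2*4) = -9 + (-3 - 12 + 8) = -9 - 7 = -16)
((73 - 6)*(69 + O) + 113)*(-44) = ((73 - 6)*(69 - 16) + 113)*(-44) = (67*53 + 113)*(-44) = (3551 + 113)*(-44) = 3664*(-44) = -161216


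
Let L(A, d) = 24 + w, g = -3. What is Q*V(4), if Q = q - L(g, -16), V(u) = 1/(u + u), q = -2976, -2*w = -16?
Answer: -376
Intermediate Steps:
w = 8 (w = -½*(-16) = 8)
L(A, d) = 32 (L(A, d) = 24 + 8 = 32)
V(u) = 1/(2*u)
Q = -3008 (Q = -2976 - 1*32 = -2976 - 32 = -3008)
Q*V(4) = -1504/4 = -3008*⅛ = -376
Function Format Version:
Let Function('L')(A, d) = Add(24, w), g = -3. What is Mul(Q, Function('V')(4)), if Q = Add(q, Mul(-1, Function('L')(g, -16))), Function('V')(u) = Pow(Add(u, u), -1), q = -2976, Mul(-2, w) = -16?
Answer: -376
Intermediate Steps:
w = 8 (w = Mul(Rational(-1, 2), -16) = 8)
Function('L')(A, d) = 32 (Function('L')(A, d) = Add(24, 8) = 32)
Function('V')(u) = Mul(Rational(1, 2), Pow(u, -1)) (Function('V')(u) = Pow(Mul(2, u), -1) = Mul(Rational(1, 2), Pow(u, -1)))
Q = -3008 (Q = Add(-2976, Mul(-1, 32)) = Add(-2976, -32) = -3008)
Mul(Q, Function('V')(4)) = Mul(-3008, Mul(Rational(1, 2), Pow(4, -1))) = Mul(-3008, Mul(Rational(1, 2), Rational(1, 4))) = Mul(-3008, Rational(1, 8)) = -376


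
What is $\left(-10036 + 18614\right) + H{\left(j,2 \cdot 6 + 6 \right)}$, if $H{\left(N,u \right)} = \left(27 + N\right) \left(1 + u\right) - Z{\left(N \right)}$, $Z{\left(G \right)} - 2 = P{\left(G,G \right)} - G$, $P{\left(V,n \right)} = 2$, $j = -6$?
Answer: $8967$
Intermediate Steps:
$Z{\left(G \right)} = 4 - G$ ($Z{\left(G \right)} = 2 - \left(-2 + G\right) = 4 - G$)
$H{\left(N,u \right)} = -4 + N + \left(1 + u\right) \left(27 + N\right)$ ($H{\left(N,u \right)} = \left(27 + N\right) \left(1 + u\right) - \left(4 - N\right) = \left(1 + u\right) \left(27 + N\right) + \left(-4 + N\right) = -4 + N + \left(1 + u\right) \left(27 + N\right)$)
$\left(-10036 + 18614\right) + H{\left(j,2 \cdot 6 + 6 \right)} = \left(-10036 + 18614\right) + \left(23 + 2 \left(-6\right) + 27 \left(2 \cdot 6 + 6\right) - 6 \left(2 \cdot 6 + 6\right)\right) = 8578 + \left(23 - 12 + 27 \left(12 + 6\right) - 6 \left(12 + 6\right)\right) = 8578 + \left(23 - 12 + 27 \cdot 18 - 108\right) = 8578 + \left(23 - 12 + 486 - 108\right) = 8578 + 389 = 8967$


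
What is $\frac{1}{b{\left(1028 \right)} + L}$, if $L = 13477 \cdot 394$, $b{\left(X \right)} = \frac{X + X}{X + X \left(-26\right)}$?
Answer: $\frac{25}{132748448} \approx 1.8833 \cdot 10^{-7}$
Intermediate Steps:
$b{\left(X \right)} = - \frac{2}{25}$ ($b{\left(X \right)} = \frac{2 X}{X - 26 X} = \frac{2 X}{\left(-25\right) X} = 2 X \left(- \frac{1}{25 X}\right) = - \frac{2}{25}$)
$L = 5309938$
$\frac{1}{b{\left(1028 \right)} + L} = \frac{1}{- \frac{2}{25} + 5309938} = \frac{1}{\frac{132748448}{25}} = \frac{25}{132748448}$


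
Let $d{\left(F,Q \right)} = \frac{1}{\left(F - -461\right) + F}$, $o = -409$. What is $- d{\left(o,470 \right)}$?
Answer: $\frac{1}{357} \approx 0.0028011$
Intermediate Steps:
$d{\left(F,Q \right)} = \frac{1}{461 + 2 F}$ ($d{\left(F,Q \right)} = \frac{1}{\left(F + 461\right) + F} = \frac{1}{\left(461 + F\right) + F} = \frac{1}{461 + 2 F}$)
$- d{\left(o,470 \right)} = - \frac{1}{461 + 2 \left(-409\right)} = - \frac{1}{461 - 818} = - \frac{1}{-357} = \left(-1\right) \left(- \frac{1}{357}\right) = \frac{1}{357}$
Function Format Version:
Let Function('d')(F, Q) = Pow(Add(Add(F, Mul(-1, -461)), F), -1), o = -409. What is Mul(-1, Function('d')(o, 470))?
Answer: Rational(1, 357) ≈ 0.0028011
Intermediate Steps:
Function('d')(F, Q) = Pow(Add(461, Mul(2, F)), -1) (Function('d')(F, Q) = Pow(Add(Add(F, 461), F), -1) = Pow(Add(Add(461, F), F), -1) = Pow(Add(461, Mul(2, F)), -1))
Mul(-1, Function('d')(o, 470)) = Mul(-1, Pow(Add(461, Mul(2, -409)), -1)) = Mul(-1, Pow(Add(461, -818), -1)) = Mul(-1, Pow(-357, -1)) = Mul(-1, Rational(-1, 357)) = Rational(1, 357)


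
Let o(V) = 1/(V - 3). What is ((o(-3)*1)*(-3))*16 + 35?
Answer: 43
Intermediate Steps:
o(V) = 1/(-3 + V)
((o(-3)*1)*(-3))*16 + 35 = ((1/(-3 - 3))*(-3))*16 + 35 = ((1/(-6))*(-3))*16 + 35 = (-⅙*1*(-3))*16 + 35 = -⅙*(-3)*16 + 35 = (½)*16 + 35 = 8 + 35 = 43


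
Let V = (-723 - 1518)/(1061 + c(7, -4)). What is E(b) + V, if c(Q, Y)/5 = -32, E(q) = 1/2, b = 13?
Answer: -3581/1802 ≈ -1.9872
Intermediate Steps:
E(q) = ½
c(Q, Y) = -160 (c(Q, Y) = 5*(-32) = -160)
V = -2241/901 (V = (-723 - 1518)/(1061 - 160) = -2241/901 ≈ -2.4872)
E(b) + V = ½ - 2241/901 = -3581/1802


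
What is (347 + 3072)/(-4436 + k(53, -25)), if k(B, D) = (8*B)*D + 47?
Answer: -263/1153 ≈ -0.22810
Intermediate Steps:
k(B, D) = 47 + 8*B*D (k(B, D) = 8*B*D + 47 = 47 + 8*B*D)
(347 + 3072)/(-4436 + k(53, -25)) = (347 + 3072)/(-4436 + (47 + 8*53*(-25))) = 3419/(-4436 + (47 - 10600)) = 3419/(-4436 - 10553) = 3419/(-14989) = 3419*(-1/14989) = -263/1153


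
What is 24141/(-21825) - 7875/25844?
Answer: -37893899/26859300 ≈ -1.4108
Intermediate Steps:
24141/(-21825) - 7875/25844 = 24141*(-1/21825) - 7875*1/25844 = -8047/7275 - 1125/3692 = -37893899/26859300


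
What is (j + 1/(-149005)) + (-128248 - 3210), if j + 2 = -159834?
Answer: -43404262471/149005 ≈ -2.9129e+5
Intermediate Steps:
j = -159836 (j = -2 - 159834 = -159836)
(j + 1/(-149005)) + (-128248 - 3210) = (-159836 + 1/(-149005)) + (-128248 - 3210) = (-159836 - 1/149005) - 131458 = -23816363181/149005 - 131458 = -43404262471/149005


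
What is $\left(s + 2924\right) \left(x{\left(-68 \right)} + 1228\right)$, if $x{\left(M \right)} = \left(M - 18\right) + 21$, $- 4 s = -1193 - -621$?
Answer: $3566921$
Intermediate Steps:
$s = 143$ ($s = - \frac{-1193 - -621}{4} = - \frac{-1193 + 621}{4} = \left(- \frac{1}{4}\right) \left(-572\right) = 143$)
$x{\left(M \right)} = 3 + M$ ($x{\left(M \right)} = \left(-18 + M\right) + 21 = 3 + M$)
$\left(s + 2924\right) \left(x{\left(-68 \right)} + 1228\right) = \left(143 + 2924\right) \left(\left(3 - 68\right) + 1228\right) = 3067 \left(-65 + 1228\right) = 3067 \cdot 1163 = 3566921$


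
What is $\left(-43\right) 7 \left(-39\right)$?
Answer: $11739$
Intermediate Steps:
$\left(-43\right) 7 \left(-39\right) = \left(-301\right) \left(-39\right) = 11739$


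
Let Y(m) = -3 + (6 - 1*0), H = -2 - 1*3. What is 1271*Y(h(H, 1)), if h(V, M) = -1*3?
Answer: 3813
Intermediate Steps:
H = -5 (H = -2 - 3 = -5)
h(V, M) = -3
Y(m) = 3 (Y(m) = -3 + (6 + 0) = -3 + 6 = 3)
1271*Y(h(H, 1)) = 1271*3 = 3813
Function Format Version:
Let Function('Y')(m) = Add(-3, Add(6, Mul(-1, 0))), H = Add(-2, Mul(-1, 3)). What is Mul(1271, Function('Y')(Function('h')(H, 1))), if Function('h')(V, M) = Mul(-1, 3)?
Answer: 3813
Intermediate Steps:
H = -5 (H = Add(-2, -3) = -5)
Function('h')(V, M) = -3
Function('Y')(m) = 3 (Function('Y')(m) = Add(-3, Add(6, 0)) = Add(-3, 6) = 3)
Mul(1271, Function('Y')(Function('h')(H, 1))) = Mul(1271, 3) = 3813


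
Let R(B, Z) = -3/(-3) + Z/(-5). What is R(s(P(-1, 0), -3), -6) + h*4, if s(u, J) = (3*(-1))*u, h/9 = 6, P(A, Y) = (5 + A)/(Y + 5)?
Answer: 1091/5 ≈ 218.20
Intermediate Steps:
P(A, Y) = (5 + A)/(5 + Y)
h = 54 (h = 9*6 = 54)
s(u, J) = -3*u
R(B, Z) = 1 - Z/5 (R(B, Z) = -3*(-1/3) + Z*(-1/5) = 1 - Z/5)
R(s(P(-1, 0), -3), -6) + h*4 = (1 - 1/5*(-6)) + 54*4 = (1 + 6/5) + 216 = 11/5 + 216 = 1091/5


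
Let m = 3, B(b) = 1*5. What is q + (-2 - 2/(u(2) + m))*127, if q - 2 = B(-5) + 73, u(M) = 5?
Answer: -823/4 ≈ -205.75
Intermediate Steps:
B(b) = 5
q = 80 (q = 2 + (5 + 73) = 2 + 78 = 80)
q + (-2 - 2/(u(2) + m))*127 = 80 + (-2 - 2/(5 + 3))*127 = 80 + (-2 - 2/8)*127 = 80 + (-2 - 2*1/8)*127 = 80 + (-2 - 1/4)*127 = 80 - 9/4*127 = 80 - 1143/4 = -823/4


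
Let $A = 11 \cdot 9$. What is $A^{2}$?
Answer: $9801$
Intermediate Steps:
$A = 99$
$A^{2} = 99^{2} = 9801$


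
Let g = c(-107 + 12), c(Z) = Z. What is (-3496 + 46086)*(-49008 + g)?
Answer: -2091296770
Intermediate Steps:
g = -95 (g = -107 + 12 = -95)
(-3496 + 46086)*(-49008 + g) = (-3496 + 46086)*(-49008 - 95) = 42590*(-49103) = -2091296770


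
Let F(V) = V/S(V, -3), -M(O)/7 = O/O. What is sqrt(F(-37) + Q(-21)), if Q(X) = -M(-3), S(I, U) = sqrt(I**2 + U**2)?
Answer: sqrt(13292188 - 50986*sqrt(1378))/1378 ≈ 2.4502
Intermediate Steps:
M(O) = -7 (M(O) = -7*O/O = -7*1 = -7)
Q(X) = 7 (Q(X) = -1*(-7) = 7)
F(V) = V/sqrt(9 + V**2) (F(V) = V/(sqrt(V**2 + (-3)**2)) = V/(sqrt(V**2 + 9)) = V/(sqrt(9 + V**2)) = V/sqrt(9 + V**2))
sqrt(F(-37) + Q(-21)) = sqrt(-37/sqrt(9 + (-37)**2) + 7) = sqrt(-37/sqrt(9 + 1369) + 7) = sqrt(-37*sqrt(1378)/1378 + 7) = sqrt(7 - 37*sqrt(1378)/1378)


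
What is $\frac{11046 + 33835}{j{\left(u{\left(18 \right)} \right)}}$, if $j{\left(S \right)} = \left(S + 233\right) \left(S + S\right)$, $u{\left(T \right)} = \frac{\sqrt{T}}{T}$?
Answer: $- \frac{403929}{977201} + \frac{282346371 \sqrt{2}}{977201} \approx 408.2$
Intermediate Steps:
$u{\left(T \right)} = \frac{1}{\sqrt{T}}$
$j{\left(S \right)} = 2 S \left(233 + S\right)$ ($j{\left(S \right)} = \left(233 + S\right) 2 S = 2 S \left(233 + S\right)$)
$\frac{11046 + 33835}{j{\left(u{\left(18 \right)} \right)}} = \frac{11046 + 33835}{2 \frac{1}{\sqrt{18}} \left(233 + \frac{1}{\sqrt{18}}\right)} = \frac{44881}{2 \frac{\sqrt{2}}{6} \left(233 + \frac{\sqrt{2}}{6}\right)} = \frac{44881}{\frac{1}{3} \sqrt{2} \left(233 + \frac{\sqrt{2}}{6}\right)} = 44881 \frac{3 \sqrt{2}}{2 \left(233 + \frac{\sqrt{2}}{6}\right)} = \frac{134643 \sqrt{2}}{2 \left(233 + \frac{\sqrt{2}}{6}\right)}$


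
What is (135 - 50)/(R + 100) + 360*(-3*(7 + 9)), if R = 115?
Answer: -743023/43 ≈ -17280.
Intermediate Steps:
(135 - 50)/(R + 100) + 360*(-3*(7 + 9)) = (135 - 50)/(115 + 100) + 360*(-3*(7 + 9)) = 85/215 + 360*(-3*16) = 85*(1/215) + 360*(-48) = 17/43 - 17280 = -743023/43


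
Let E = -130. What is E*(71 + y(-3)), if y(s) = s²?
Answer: -10400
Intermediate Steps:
E*(71 + y(-3)) = -130*(71 + (-3)²) = -130*(71 + 9) = -130*80 = -10400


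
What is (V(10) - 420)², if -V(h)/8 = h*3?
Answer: 435600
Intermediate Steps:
V(h) = -24*h (V(h) = -8*h*3 = -24*h)
(V(10) - 420)² = (-24*10 - 420)² = (-240 - 420)² = (-660)² = 435600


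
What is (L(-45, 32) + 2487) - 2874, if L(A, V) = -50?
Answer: -437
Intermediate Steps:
(L(-45, 32) + 2487) - 2874 = (-50 + 2487) - 2874 = 2437 - 2874 = -437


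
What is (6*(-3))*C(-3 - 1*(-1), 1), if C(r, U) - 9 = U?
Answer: -180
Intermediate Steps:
C(r, U) = 9 + U
(6*(-3))*C(-3 - 1*(-1), 1) = (6*(-3))*(9 + 1) = -18*10 = -180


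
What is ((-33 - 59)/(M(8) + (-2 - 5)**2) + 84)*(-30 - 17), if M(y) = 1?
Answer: -96538/25 ≈ -3861.5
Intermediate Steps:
((-33 - 59)/(M(8) + (-2 - 5)**2) + 84)*(-30 - 17) = ((-33 - 59)/(1 + (-2 - 5)**2) + 84)*(-30 - 17) = (-92/(1 + (-7)**2) + 84)*(-47) = (-92/(1 + 49) + 84)*(-47) = (-92/50 + 84)*(-47) = (-92*1/50 + 84)*(-47) = (-46/25 + 84)*(-47) = (2054/25)*(-47) = -96538/25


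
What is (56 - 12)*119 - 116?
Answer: 5120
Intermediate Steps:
(56 - 12)*119 - 116 = 44*119 - 116 = 5236 - 116 = 5120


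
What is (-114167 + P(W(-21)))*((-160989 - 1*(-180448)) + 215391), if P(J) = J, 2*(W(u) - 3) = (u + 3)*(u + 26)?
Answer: -26821983650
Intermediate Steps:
W(u) = 3 + (3 + u)*(26 + u)/2 (W(u) = 3 + ((u + 3)*(u + 26))/2 = 3 + ((3 + u)*(26 + u))/2 = 3 + (3 + u)*(26 + u)/2)
(-114167 + P(W(-21)))*((-160989 - 1*(-180448)) + 215391) = (-114167 + (42 + (1/2)*(-21)**2 + (29/2)*(-21)))*((-160989 - 1*(-180448)) + 215391) = (-114167 + (42 + (1/2)*441 - 609/2))*((-160989 + 180448) + 215391) = (-114167 + (42 + 441/2 - 609/2))*(19459 + 215391) = (-114167 - 42)*234850 = -114209*234850 = -26821983650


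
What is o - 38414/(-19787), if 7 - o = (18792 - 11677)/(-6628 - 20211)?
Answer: 4889220902/531063293 ≈ 9.2065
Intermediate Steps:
o = 194988/26839 (o = 7 - (18792 - 11677)/(-6628 - 20211) = 7 - 7115/(-26839) = 7 - 7115*(-1)/26839 = 7 - 1*(-7115/26839) = 7 + 7115/26839 = 194988/26839 ≈ 7.2651)
o - 38414/(-19787) = 194988/26839 - 38414/(-19787) = 194988/26839 - 38414*(-1/19787) = 194988/26839 + 38414/19787 = 4889220902/531063293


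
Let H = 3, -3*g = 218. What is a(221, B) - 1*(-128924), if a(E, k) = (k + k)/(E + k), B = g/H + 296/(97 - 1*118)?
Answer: 87281264/677 ≈ 1.2892e+5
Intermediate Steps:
g = -218/3 (g = -⅓*218 = -218/3 ≈ -72.667)
B = -2414/63 (B = -218/3/3 + 296/(97 - 1*118) = -218/3*⅓ + 296/(97 - 118) = -218/9 + 296/(-21) = -218/9 + 296*(-1/21) = -218/9 - 296/21 = -2414/63 ≈ -38.317)
a(E, k) = 2*k/(E + k) (a(E, k) = (2*k)/(E + k) = 2*k/(E + k))
a(221, B) - 1*(-128924) = 2*(-2414/63)/(221 - 2414/63) - 1*(-128924) = 2*(-2414/63)/(11509/63) + 128924 = 2*(-2414/63)*(63/11509) + 128924 = -284/677 + 128924 = 87281264/677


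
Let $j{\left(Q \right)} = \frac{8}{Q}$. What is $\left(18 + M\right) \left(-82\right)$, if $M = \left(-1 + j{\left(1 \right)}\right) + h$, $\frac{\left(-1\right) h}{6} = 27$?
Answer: $11234$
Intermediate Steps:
$h = -162$ ($h = \left(-6\right) 27 = -162$)
$M = -155$ ($M = \left(-1 + \frac{8}{1}\right) - 162 = \left(-1 + 8 \cdot 1\right) - 162 = \left(-1 + 8\right) - 162 = 7 - 162 = -155$)
$\left(18 + M\right) \left(-82\right) = \left(18 - 155\right) \left(-82\right) = \left(-137\right) \left(-82\right) = 11234$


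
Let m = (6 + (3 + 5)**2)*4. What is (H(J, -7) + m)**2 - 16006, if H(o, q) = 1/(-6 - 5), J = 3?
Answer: 7543515/121 ≈ 62343.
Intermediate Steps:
H(o, q) = -1/11 (H(o, q) = 1/(-11) = -1/11)
m = 280 (m = (6 + 8**2)*4 = (6 + 64)*4 = 70*4 = 280)
(H(J, -7) + m)**2 - 16006 = (-1/11 + 280)**2 - 16006 = (3079/11)**2 - 16006 = 9480241/121 - 16006 = 7543515/121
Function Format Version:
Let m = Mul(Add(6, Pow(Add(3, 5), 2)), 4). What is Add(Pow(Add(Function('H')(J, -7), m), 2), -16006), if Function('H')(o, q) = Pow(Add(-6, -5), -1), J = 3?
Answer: Rational(7543515, 121) ≈ 62343.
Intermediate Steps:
Function('H')(o, q) = Rational(-1, 11) (Function('H')(o, q) = Pow(-11, -1) = Rational(-1, 11))
m = 280 (m = Mul(Add(6, Pow(8, 2)), 4) = Mul(Add(6, 64), 4) = Mul(70, 4) = 280)
Add(Pow(Add(Function('H')(J, -7), m), 2), -16006) = Add(Pow(Add(Rational(-1, 11), 280), 2), -16006) = Add(Pow(Rational(3079, 11), 2), -16006) = Add(Rational(9480241, 121), -16006) = Rational(7543515, 121)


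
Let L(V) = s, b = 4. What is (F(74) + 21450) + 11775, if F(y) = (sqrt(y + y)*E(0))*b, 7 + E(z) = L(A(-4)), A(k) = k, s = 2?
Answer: 33225 - 40*sqrt(37) ≈ 32982.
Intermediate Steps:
L(V) = 2
E(z) = -5 (E(z) = -7 + 2 = -5)
F(y) = -20*sqrt(2)*sqrt(y) (F(y) = (sqrt(y + y)*(-5))*4 = (sqrt(2*y)*(-5))*4 = ((sqrt(2)*sqrt(y))*(-5))*4 = -5*sqrt(2)*sqrt(y)*4 = -20*sqrt(2)*sqrt(y))
(F(74) + 21450) + 11775 = (-20*sqrt(2)*sqrt(74) + 21450) + 11775 = (-40*sqrt(37) + 21450) + 11775 = (21450 - 40*sqrt(37)) + 11775 = 33225 - 40*sqrt(37)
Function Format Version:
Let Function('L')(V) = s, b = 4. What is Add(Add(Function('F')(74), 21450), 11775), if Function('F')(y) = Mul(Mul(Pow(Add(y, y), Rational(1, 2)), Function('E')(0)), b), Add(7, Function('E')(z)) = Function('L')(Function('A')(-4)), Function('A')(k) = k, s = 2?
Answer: Add(33225, Mul(-40, Pow(37, Rational(1, 2)))) ≈ 32982.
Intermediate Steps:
Function('L')(V) = 2
Function('E')(z) = -5 (Function('E')(z) = Add(-7, 2) = -5)
Function('F')(y) = Mul(-20, Pow(2, Rational(1, 2)), Pow(y, Rational(1, 2))) (Function('F')(y) = Mul(Mul(Pow(Add(y, y), Rational(1, 2)), -5), 4) = Mul(Mul(Pow(Mul(2, y), Rational(1, 2)), -5), 4) = Mul(Mul(Mul(Pow(2, Rational(1, 2)), Pow(y, Rational(1, 2))), -5), 4) = Mul(Mul(-5, Pow(2, Rational(1, 2)), Pow(y, Rational(1, 2))), 4) = Mul(-20, Pow(2, Rational(1, 2)), Pow(y, Rational(1, 2))))
Add(Add(Function('F')(74), 21450), 11775) = Add(Add(Mul(-20, Pow(2, Rational(1, 2)), Pow(74, Rational(1, 2))), 21450), 11775) = Add(Add(Mul(-40, Pow(37, Rational(1, 2))), 21450), 11775) = Add(Add(21450, Mul(-40, Pow(37, Rational(1, 2)))), 11775) = Add(33225, Mul(-40, Pow(37, Rational(1, 2))))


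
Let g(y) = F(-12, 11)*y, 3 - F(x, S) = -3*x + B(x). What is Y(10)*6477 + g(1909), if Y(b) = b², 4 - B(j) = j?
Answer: 554159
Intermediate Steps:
B(j) = 4 - j
F(x, S) = -1 + 4*x (F(x, S) = 3 - (-3*x + (4 - x)) = 3 - (4 - 4*x) = 3 + (-4 + 4*x) = -1 + 4*x)
g(y) = -49*y (g(y) = (-1 + 4*(-12))*y = (-1 - 48)*y = -49*y)
Y(10)*6477 + g(1909) = 10²*6477 - 49*1909 = 100*6477 - 93541 = 647700 - 93541 = 554159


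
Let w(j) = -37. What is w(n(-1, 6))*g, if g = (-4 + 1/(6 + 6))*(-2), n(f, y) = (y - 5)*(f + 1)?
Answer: -1739/6 ≈ -289.83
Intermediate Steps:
n(f, y) = (1 + f)*(-5 + y) (n(f, y) = (-5 + y)*(1 + f) = (1 + f)*(-5 + y))
g = 47/6 (g = (-4 + 1/12)*(-2) = -47/12*(-2) = 47/6 ≈ 7.8333)
w(n(-1, 6))*g = -37*47/6 = -1739/6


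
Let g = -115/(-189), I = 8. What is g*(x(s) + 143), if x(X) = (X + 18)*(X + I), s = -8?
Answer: 16445/189 ≈ 87.011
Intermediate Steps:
x(X) = (8 + X)*(18 + X) (x(X) = (X + 18)*(X + 8) = (18 + X)*(8 + X) = (8 + X)*(18 + X))
g = 115/189 (g = -115*(-1/189) = 115/189 ≈ 0.60847)
g*(x(s) + 143) = 115*((144 + (-8)² + 26*(-8)) + 143)/189 = 115*((144 + 64 - 208) + 143)/189 = 115*(0 + 143)/189 = (115/189)*143 = 16445/189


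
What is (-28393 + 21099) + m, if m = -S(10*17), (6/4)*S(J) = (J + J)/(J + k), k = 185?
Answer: -1553758/213 ≈ -7294.6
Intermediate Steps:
S(J) = 4*J/(3*(185 + J)) (S(J) = 2*((J + J)/(J + 185))/3 = 2*((2*J)/(185 + J))/3 = 2*(2*J/(185 + J))/3 = 4*J/(3*(185 + J)))
m = -136/213 (m = -4*10*17/(3*(185 + 10*17)) = -4*170/(3*(185 + 170)) = -4*170/(3*355) = -1*136/213 = -136/213 ≈ -0.63850)
(-28393 + 21099) + m = (-28393 + 21099) - 136/213 = -7294 - 136/213 = -1553758/213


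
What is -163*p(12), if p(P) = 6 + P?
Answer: -2934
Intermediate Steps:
-163*p(12) = -163*(6 + 12) = -163*18 = -2934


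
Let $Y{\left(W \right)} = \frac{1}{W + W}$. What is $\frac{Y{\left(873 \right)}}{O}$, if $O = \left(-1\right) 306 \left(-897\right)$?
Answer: $\frac{1}{479245572} \approx 2.0866 \cdot 10^{-9}$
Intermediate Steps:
$O = 274482$ ($O = \left(-306\right) \left(-897\right) = 274482$)
$Y{\left(W \right)} = \frac{1}{2 W}$
$\frac{Y{\left(873 \right)}}{O} = \frac{\frac{1}{2} \cdot \frac{1}{873}}{274482} = \frac{1}{2} \cdot \frac{1}{873} \cdot \frac{1}{274482} = \frac{1}{1746} \cdot \frac{1}{274482} = \frac{1}{479245572}$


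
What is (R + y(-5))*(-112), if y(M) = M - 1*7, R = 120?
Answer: -12096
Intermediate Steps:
y(M) = -7 + M (y(M) = M - 7 = -7 + M)
(R + y(-5))*(-112) = (120 + (-7 - 5))*(-112) = (120 - 12)*(-112) = 108*(-112) = -12096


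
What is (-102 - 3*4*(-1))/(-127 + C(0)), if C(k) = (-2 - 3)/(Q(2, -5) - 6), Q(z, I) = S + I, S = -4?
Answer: 27/38 ≈ 0.71053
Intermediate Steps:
Q(z, I) = -4 + I
C(k) = ⅓ (C(k) = (-2 - 3)/((-4 - 5) - 6) = -5/(-9 - 6) = -5/(-15) = -5*(-1/15) = ⅓)
(-102 - 3*4*(-1))/(-127 + C(0)) = (-102 - 3*4*(-1))/(-127 + ⅓) = (-102 - 12*(-1))/(-380/3) = -3*(-102 + 12)/380 = -3/380*(-90) = 27/38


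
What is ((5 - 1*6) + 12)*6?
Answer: 66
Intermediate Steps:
((5 - 1*6) + 12)*6 = ((5 - 6) + 12)*6 = (-1 + 12)*6 = 11*6 = 66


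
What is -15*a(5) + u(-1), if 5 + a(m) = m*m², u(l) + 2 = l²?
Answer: -1801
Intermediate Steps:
u(l) = -2 + l²
a(m) = -5 + m³ (a(m) = -5 + m*m² = -5 + m³)
-15*a(5) + u(-1) = -15*(-5 + 5³) + (-2 + (-1)²) = -15*(-5 + 125) + (-2 + 1) = -15*120 - 1 = -1800 - 1 = -1801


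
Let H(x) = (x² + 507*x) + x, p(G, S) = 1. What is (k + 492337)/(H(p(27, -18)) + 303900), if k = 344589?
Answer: 836926/304409 ≈ 2.7493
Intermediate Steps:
H(x) = x² + 508*x
(k + 492337)/(H(p(27, -18)) + 303900) = (344589 + 492337)/(1*(508 + 1) + 303900) = 836926/(1*509 + 303900) = 836926/(509 + 303900) = 836926/304409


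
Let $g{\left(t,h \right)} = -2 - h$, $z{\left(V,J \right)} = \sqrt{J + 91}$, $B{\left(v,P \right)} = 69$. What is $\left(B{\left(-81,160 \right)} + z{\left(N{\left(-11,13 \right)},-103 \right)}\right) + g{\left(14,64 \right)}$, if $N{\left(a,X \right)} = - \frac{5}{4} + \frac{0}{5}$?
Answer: $3 + 2 i \sqrt{3} \approx 3.0 + 3.4641 i$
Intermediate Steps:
$N{\left(a,X \right)} = - \frac{5}{4}$ ($N{\left(a,X \right)} = \left(-5\right) \frac{1}{4} + 0 \cdot \frac{1}{5} = - \frac{5}{4} + 0 = - \frac{5}{4}$)
$z{\left(V,J \right)} = \sqrt{91 + J}$
$\left(B{\left(-81,160 \right)} + z{\left(N{\left(-11,13 \right)},-103 \right)}\right) + g{\left(14,64 \right)} = \left(69 + \sqrt{91 - 103}\right) - 66 = \left(69 + \sqrt{-12}\right) - 66 = \left(69 + 2 i \sqrt{3}\right) - 66 = 3 + 2 i \sqrt{3}$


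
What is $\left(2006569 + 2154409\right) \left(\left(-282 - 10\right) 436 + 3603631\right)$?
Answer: $14464886879982$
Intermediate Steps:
$\left(2006569 + 2154409\right) \left(\left(-282 - 10\right) 436 + 3603631\right) = 4160978 \left(\left(-292\right) 436 + 3603631\right) = 4160978 \left(-127312 + 3603631\right) = 4160978 \cdot 3476319 = 14464886879982$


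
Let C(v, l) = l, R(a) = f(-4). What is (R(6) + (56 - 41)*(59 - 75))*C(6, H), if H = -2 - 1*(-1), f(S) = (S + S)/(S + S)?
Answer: 239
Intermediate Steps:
f(S) = 1 (f(S) = (2*S)/((2*S)) = (2*S)*(1/(2*S)) = 1)
R(a) = 1
H = -1 (H = -2 + 1 = -1)
(R(6) + (56 - 41)*(59 - 75))*C(6, H) = (1 + (56 - 41)*(59 - 75))*(-1) = (1 + 15*(-16))*(-1) = (1 - 240)*(-1) = -239*(-1) = 239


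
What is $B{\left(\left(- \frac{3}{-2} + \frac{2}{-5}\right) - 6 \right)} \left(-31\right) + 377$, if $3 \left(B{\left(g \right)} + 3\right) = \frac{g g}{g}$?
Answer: $\frac{15619}{30} \approx 520.63$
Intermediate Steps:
$B{\left(g \right)} = -3 + \frac{g}{3}$ ($B{\left(g \right)} = -3 + \frac{g g \frac{1}{g}}{3} = -3 + \frac{g^{2} \frac{1}{g}}{3} = -3 + \frac{g}{3}$)
$B{\left(\left(- \frac{3}{-2} + \frac{2}{-5}\right) - 6 \right)} \left(-31\right) + 377 = \left(-3 + \frac{\left(- \frac{3}{-2} + \frac{2}{-5}\right) - 6}{3}\right) \left(-31\right) + 377 = \left(-3 + \frac{\left(\left(-3\right) \left(- \frac{1}{2}\right) + 2 \left(- \frac{1}{5}\right)\right) - 6}{3}\right) \left(-31\right) + 377 = \left(-3 + \frac{\left(\frac{3}{2} - \frac{2}{5}\right) - 6}{3}\right) \left(-31\right) + 377 = \left(-3 + \frac{\frac{11}{10} - 6}{3}\right) \left(-31\right) + 377 = \left(-3 + \frac{1}{3} \left(- \frac{49}{10}\right)\right) \left(-31\right) + 377 = \left(-3 - \frac{49}{30}\right) \left(-31\right) + 377 = \left(- \frac{139}{30}\right) \left(-31\right) + 377 = \frac{4309}{30} + 377 = \frac{15619}{30}$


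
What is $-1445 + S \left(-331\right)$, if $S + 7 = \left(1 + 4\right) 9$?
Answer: $-14023$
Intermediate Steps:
$S = 38$ ($S = -7 + \left(1 + 4\right) 9 = -7 + 5 \cdot 9 = -7 + 45 = 38$)
$-1445 + S \left(-331\right) = -1445 + 38 \left(-331\right) = -1445 - 12578 = -14023$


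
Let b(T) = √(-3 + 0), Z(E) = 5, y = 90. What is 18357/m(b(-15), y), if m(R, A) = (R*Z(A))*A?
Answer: -6119*I*√3/450 ≈ -23.552*I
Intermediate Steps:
b(T) = I*√3 (b(T) = √(-3) = I*√3)
m(R, A) = 5*A*R (m(R, A) = (R*5)*A = (5*R)*A = 5*A*R)
18357/m(b(-15), y) = 18357/((5*90*(I*√3))) = 18357/((450*I*√3)) = 18357*(-I*√3/1350) = -6119*I*√3/450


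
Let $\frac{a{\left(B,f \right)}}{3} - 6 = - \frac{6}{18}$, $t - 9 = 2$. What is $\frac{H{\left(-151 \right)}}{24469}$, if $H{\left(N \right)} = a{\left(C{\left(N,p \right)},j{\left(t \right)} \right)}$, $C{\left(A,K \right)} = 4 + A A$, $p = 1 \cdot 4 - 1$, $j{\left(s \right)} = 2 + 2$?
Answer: $\frac{17}{24469} \approx 0.00069476$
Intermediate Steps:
$t = 11$ ($t = 9 + 2 = 11$)
$j{\left(s \right)} = 4$
$p = 3$ ($p = 4 - 1 = 3$)
$C{\left(A,K \right)} = 4 + A^{2}$
$a{\left(B,f \right)} = 17$ ($a{\left(B,f \right)} = 18 + 3 \left(- \frac{6}{18}\right) = 18 + 3 \left(\left(-6\right) \frac{1}{18}\right) = 18 + 3 \left(- \frac{1}{3}\right) = 18 - 1 = 17$)
$H{\left(N \right)} = 17$
$\frac{H{\left(-151 \right)}}{24469} = \frac{17}{24469}$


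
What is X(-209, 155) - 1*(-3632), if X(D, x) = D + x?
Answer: 3578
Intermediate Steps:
X(-209, 155) - 1*(-3632) = (-209 + 155) - 1*(-3632) = -54 + 3632 = 3578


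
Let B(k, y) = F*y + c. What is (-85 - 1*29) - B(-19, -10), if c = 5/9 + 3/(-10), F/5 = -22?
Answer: -109283/90 ≈ -1214.3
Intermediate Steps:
F = -110 (F = 5*(-22) = -110)
c = 23/90 (c = 5*(1/9) + 3*(-1/10) = 5/9 - 3/10 = 23/90 ≈ 0.25556)
B(k, y) = 23/90 - 110*y (B(k, y) = -110*y + 23/90 = 23/90 - 110*y)
(-85 - 1*29) - B(-19, -10) = (-85 - 1*29) - (23/90 - 110*(-10)) = (-85 - 29) - (23/90 + 1100) = -114 - 1*99023/90 = -114 - 99023/90 = -109283/90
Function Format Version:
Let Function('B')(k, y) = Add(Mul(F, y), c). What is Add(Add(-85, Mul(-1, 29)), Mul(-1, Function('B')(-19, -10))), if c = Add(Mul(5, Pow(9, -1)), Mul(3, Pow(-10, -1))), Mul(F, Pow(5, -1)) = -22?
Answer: Rational(-109283, 90) ≈ -1214.3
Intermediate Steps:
F = -110 (F = Mul(5, -22) = -110)
c = Rational(23, 90) (c = Add(Mul(5, Rational(1, 9)), Mul(3, Rational(-1, 10))) = Add(Rational(5, 9), Rational(-3, 10)) = Rational(23, 90) ≈ 0.25556)
Function('B')(k, y) = Add(Rational(23, 90), Mul(-110, y)) (Function('B')(k, y) = Add(Mul(-110, y), Rational(23, 90)) = Add(Rational(23, 90), Mul(-110, y)))
Add(Add(-85, Mul(-1, 29)), Mul(-1, Function('B')(-19, -10))) = Add(Add(-85, Mul(-1, 29)), Mul(-1, Add(Rational(23, 90), Mul(-110, -10)))) = Add(Add(-85, -29), Mul(-1, Add(Rational(23, 90), 1100))) = Add(-114, Mul(-1, Rational(99023, 90))) = Add(-114, Rational(-99023, 90)) = Rational(-109283, 90)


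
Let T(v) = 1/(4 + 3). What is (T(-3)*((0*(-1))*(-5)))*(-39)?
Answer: 0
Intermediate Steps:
T(v) = ⅐ (T(v) = 1/7 = ⅐)
(T(-3)*((0*(-1))*(-5)))*(-39) = (((0*(-1))*(-5))/7)*(-39) = ((0*(-5))/7)*(-39) = ((⅐)*0)*(-39) = 0*(-39) = 0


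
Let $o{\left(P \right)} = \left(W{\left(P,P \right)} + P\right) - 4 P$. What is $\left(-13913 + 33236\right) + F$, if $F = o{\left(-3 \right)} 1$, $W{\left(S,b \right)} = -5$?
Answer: $19327$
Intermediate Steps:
$o{\left(P \right)} = -5 - 3 P$ ($o{\left(P \right)} = \left(-5 + P\right) - 4 P = -5 - 3 P$)
$F = 4$ ($F = \left(-5 - -9\right) 1 = \left(-5 + 9\right) 1 = 4 \cdot 1 = 4$)
$\left(-13913 + 33236\right) + F = \left(-13913 + 33236\right) + 4 = 19323 + 4 = 19327$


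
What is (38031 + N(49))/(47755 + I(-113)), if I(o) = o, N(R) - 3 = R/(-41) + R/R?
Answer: 779693/976661 ≈ 0.79832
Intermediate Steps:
N(R) = 4 - R/41 (N(R) = 3 + (R/(-41) + R/R) = 3 + (R*(-1/41) + 1) = 3 + (-R/41 + 1) = 3 + (1 - R/41) = 4 - R/41)
(38031 + N(49))/(47755 + I(-113)) = (38031 + (4 - 1/41*49))/(47755 - 113) = (38031 + (4 - 49/41))/47642 = (38031 + 115/41)*(1/47642) = (1559386/41)*(1/47642) = 779693/976661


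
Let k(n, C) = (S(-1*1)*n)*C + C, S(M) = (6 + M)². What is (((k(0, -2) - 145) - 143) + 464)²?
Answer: 30276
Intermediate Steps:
k(n, C) = C + 25*C*n (k(n, C) = ((6 - 1*1)²*n)*C + C = ((6 - 1)²*n)*C + C = (5²*n)*C + C = (25*n)*C + C = 25*C*n + C = C + 25*C*n)
(((k(0, -2) - 145) - 143) + 464)² = (((-2*(1 + 25*0) - 145) - 143) + 464)² = (((-2*(1 + 0) - 145) - 143) + 464)² = (((-2*1 - 145) - 143) + 464)² = (((-2 - 145) - 143) + 464)² = ((-147 - 143) + 464)² = (-290 + 464)² = 174² = 30276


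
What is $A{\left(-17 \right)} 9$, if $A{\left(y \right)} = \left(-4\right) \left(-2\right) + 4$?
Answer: $108$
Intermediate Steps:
$A{\left(y \right)} = 12$ ($A{\left(y \right)} = 8 + 4 = 12$)
$A{\left(-17 \right)} 9 = 12 \cdot 9 = 108$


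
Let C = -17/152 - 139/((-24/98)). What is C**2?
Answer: 66960360289/207936 ≈ 3.2202e+5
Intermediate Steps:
C = 258767/456 (C = -17*1/152 - 139/((-24*1/98)) = -17/152 - 139/(-12/49) = -17/152 - 139*(-49/12) = -17/152 + 6811/12 = 258767/456 ≈ 567.47)
C**2 = (258767/456)**2 = 66960360289/207936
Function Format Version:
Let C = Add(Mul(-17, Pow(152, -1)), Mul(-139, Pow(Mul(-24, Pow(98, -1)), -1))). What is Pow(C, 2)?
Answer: Rational(66960360289, 207936) ≈ 3.2202e+5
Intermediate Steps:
C = Rational(258767, 456) (C = Add(Mul(-17, Rational(1, 152)), Mul(-139, Pow(Mul(-24, Rational(1, 98)), -1))) = Add(Rational(-17, 152), Mul(-139, Pow(Rational(-12, 49), -1))) = Add(Rational(-17, 152), Mul(-139, Rational(-49, 12))) = Add(Rational(-17, 152), Rational(6811, 12)) = Rational(258767, 456) ≈ 567.47)
Pow(C, 2) = Pow(Rational(258767, 456), 2) = Rational(66960360289, 207936)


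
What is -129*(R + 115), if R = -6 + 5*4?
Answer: -16641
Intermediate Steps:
R = 14 (R = -6 + 20 = 14)
-129*(R + 115) = -129*(14 + 115) = -129*129 = -16641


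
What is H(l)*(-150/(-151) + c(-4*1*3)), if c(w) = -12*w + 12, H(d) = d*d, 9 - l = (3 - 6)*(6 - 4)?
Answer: 5333850/151 ≈ 35324.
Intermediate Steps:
l = 15 (l = 9 - (3 - 6)*(6 - 4) = 9 - (-3)*2 = 9 - 1*(-6) = 9 + 6 = 15)
H(d) = d²
c(w) = 12 - 12*w
H(l)*(-150/(-151) + c(-4*1*3)) = 15²*(-150/(-151) + (12 - 12*(-4*1)*3)) = 225*(-150*(-1/151) + (12 - (-48)*3)) = 225*(150/151 + (12 - 12*(-12))) = 225*(150/151 + (12 + 144)) = 225*(150/151 + 156) = 225*(23706/151) = 5333850/151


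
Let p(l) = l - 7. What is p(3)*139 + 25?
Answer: -531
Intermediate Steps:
p(l) = -7 + l
p(3)*139 + 25 = (-7 + 3)*139 + 25 = -4*139 + 25 = -556 + 25 = -531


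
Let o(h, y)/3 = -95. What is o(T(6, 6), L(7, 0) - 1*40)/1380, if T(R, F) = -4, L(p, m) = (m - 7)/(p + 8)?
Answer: -19/92 ≈ -0.20652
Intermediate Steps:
L(p, m) = (-7 + m)/(8 + p)
o(h, y) = -285 (o(h, y) = 3*(-95) = -285)
o(T(6, 6), L(7, 0) - 1*40)/1380 = -285/1380 = -285*1/1380 = -19/92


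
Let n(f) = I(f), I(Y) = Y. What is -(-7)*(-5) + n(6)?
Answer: -29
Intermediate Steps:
n(f) = f
-(-7)*(-5) + n(6) = -(-7)*(-5) + 6 = -7*5 + 6 = -35 + 6 = -29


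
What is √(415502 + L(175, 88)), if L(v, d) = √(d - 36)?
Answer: √(415502 + 2*√13) ≈ 644.60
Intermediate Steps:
L(v, d) = √(-36 + d)
√(415502 + L(175, 88)) = √(415502 + √(-36 + 88)) = √(415502 + √52) = √(415502 + 2*√13)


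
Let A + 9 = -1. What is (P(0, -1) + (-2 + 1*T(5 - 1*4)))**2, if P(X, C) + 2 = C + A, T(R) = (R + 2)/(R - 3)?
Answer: 1089/4 ≈ 272.25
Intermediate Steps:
T(R) = (2 + R)/(-3 + R)
A = -10 (A = -9 - 1 = -10)
P(X, C) = -12 + C (P(X, C) = -2 + (C - 10) = -2 + (-10 + C) = -12 + C)
(P(0, -1) + (-2 + 1*T(5 - 1*4)))**2 = ((-12 - 1) + (-2 + 1*((2 + (5 - 1*4))/(-3 + (5 - 1*4)))))**2 = (-13 + (-2 + 1*((2 + (5 - 4))/(-3 + (5 - 4)))))**2 = (-13 + (-2 + 1*((2 + 1)/(-3 + 1))))**2 = (-13 + (-2 + 1*(3/(-2))))**2 = (-13 + (-2 + 1*(-1/2*3)))**2 = (-13 + (-2 + 1*(-3/2)))**2 = (-13 + (-2 - 3/2))**2 = (-13 - 7/2)**2 = (-33/2)**2 = 1089/4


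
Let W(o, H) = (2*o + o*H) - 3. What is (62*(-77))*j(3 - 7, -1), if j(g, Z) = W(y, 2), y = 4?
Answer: -62062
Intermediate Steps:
W(o, H) = -3 + 2*o + H*o (W(o, H) = (2*o + H*o) - 3 = -3 + 2*o + H*o)
j(g, Z) = 13 (j(g, Z) = -3 + 2*4 + 2*4 = -3 + 8 + 8 = 13)
(62*(-77))*j(3 - 7, -1) = (62*(-77))*13 = -4774*13 = -62062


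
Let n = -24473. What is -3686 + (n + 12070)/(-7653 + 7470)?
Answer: -662135/183 ≈ -3618.2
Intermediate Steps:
-3686 + (n + 12070)/(-7653 + 7470) = -3686 + (-24473 + 12070)/(-7653 + 7470) = -3686 - 12403/(-183) = -3686 - 12403*(-1/183) = -3686 + 12403/183 = -662135/183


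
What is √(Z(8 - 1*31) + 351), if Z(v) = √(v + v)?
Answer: √(351 + I*√46) ≈ 18.736 + 0.181*I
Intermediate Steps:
Z(v) = √2*√v (Z(v) = √(2*v) = √2*√v)
√(Z(8 - 1*31) + 351) = √(√2*√(8 - 1*31) + 351) = √(√2*√(8 - 31) + 351) = √(√2*√(-23) + 351) = √(√2*(I*√23) + 351) = √(I*√46 + 351) = √(351 + I*√46)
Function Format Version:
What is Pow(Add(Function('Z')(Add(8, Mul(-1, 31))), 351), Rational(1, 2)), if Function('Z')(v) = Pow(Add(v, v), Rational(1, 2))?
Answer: Pow(Add(351, Mul(I, Pow(46, Rational(1, 2)))), Rational(1, 2)) ≈ Add(18.736, Mul(0.1810, I))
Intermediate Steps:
Function('Z')(v) = Mul(Pow(2, Rational(1, 2)), Pow(v, Rational(1, 2))) (Function('Z')(v) = Pow(Mul(2, v), Rational(1, 2)) = Mul(Pow(2, Rational(1, 2)), Pow(v, Rational(1, 2))))
Pow(Add(Function('Z')(Add(8, Mul(-1, 31))), 351), Rational(1, 2)) = Pow(Add(Mul(Pow(2, Rational(1, 2)), Pow(Add(8, Mul(-1, 31)), Rational(1, 2))), 351), Rational(1, 2)) = Pow(Add(Mul(Pow(2, Rational(1, 2)), Pow(Add(8, -31), Rational(1, 2))), 351), Rational(1, 2)) = Pow(Add(Mul(Pow(2, Rational(1, 2)), Pow(-23, Rational(1, 2))), 351), Rational(1, 2)) = Pow(Add(Mul(Pow(2, Rational(1, 2)), Mul(I, Pow(23, Rational(1, 2)))), 351), Rational(1, 2)) = Pow(Add(Mul(I, Pow(46, Rational(1, 2))), 351), Rational(1, 2)) = Pow(Add(351, Mul(I, Pow(46, Rational(1, 2)))), Rational(1, 2))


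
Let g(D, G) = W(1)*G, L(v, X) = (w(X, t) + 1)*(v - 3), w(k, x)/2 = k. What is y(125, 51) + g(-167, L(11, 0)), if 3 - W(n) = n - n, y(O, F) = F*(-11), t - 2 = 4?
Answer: -537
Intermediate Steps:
t = 6 (t = 2 + 4 = 6)
y(O, F) = -11*F
w(k, x) = 2*k
W(n) = 3 (W(n) = 3 - (n - n) = 3 - 1*0 = 3 + 0 = 3)
L(v, X) = (1 + 2*X)*(-3 + v) (L(v, X) = (2*X + 1)*(v - 3) = (1 + 2*X)*(-3 + v))
g(D, G) = 3*G
y(125, 51) + g(-167, L(11, 0)) = -11*51 + 3*(-3 + 11 - 6*0 + 2*0*11) = -561 + 3*(-3 + 11 + 0 + 0) = -561 + 3*8 = -561 + 24 = -537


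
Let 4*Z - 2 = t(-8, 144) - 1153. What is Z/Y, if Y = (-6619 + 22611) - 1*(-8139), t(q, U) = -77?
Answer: -307/24131 ≈ -0.012722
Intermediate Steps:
Z = -307 (Z = 1/2 + (-77 - 1153)/4 = 1/2 + (1/4)*(-1230) = 1/2 - 615/2 = -307)
Y = 24131 (Y = 15992 + 8139 = 24131)
Z/Y = -307/24131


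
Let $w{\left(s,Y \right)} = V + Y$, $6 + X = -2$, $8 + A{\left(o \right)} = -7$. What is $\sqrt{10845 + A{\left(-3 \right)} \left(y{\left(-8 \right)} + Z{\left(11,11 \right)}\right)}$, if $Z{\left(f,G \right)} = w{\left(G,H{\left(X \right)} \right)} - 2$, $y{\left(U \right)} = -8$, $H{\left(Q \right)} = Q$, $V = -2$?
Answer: $\sqrt{11145} \approx 105.57$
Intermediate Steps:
$A{\left(o \right)} = -15$ ($A{\left(o \right)} = -8 - 7 = -15$)
$X = -8$ ($X = -6 - 2 = -8$)
$w{\left(s,Y \right)} = -2 + Y$
$Z{\left(f,G \right)} = -12$ ($Z{\left(f,G \right)} = \left(-2 - 8\right) - 2 = -10 - 2 = -12$)
$\sqrt{10845 + A{\left(-3 \right)} \left(y{\left(-8 \right)} + Z{\left(11,11 \right)}\right)} = \sqrt{10845 - 15 \left(-8 - 12\right)} = \sqrt{10845 - -300} = \sqrt{10845 + 300} = \sqrt{11145}$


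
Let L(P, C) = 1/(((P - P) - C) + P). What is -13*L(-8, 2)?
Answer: 13/10 ≈ 1.3000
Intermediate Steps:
L(P, C) = 1/(P - C) (L(P, C) = 1/((0 - C) + P) = 1/(-C + P) = 1/(P - C))
-13*L(-8, 2) = -(-13)/(2 - 1*(-8)) = -(-13)/(2 + 8) = -(-13)/10 = -13*(-1/10) = 13/10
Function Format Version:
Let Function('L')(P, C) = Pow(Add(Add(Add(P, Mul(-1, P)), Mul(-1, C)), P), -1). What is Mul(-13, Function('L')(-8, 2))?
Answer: Rational(13, 10) ≈ 1.3000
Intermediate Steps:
Function('L')(P, C) = Pow(Add(P, Mul(-1, C)), -1) (Function('L')(P, C) = Pow(Add(Add(0, Mul(-1, C)), P), -1) = Pow(Add(Mul(-1, C), P), -1) = Pow(Add(P, Mul(-1, C)), -1))
Mul(-13, Function('L')(-8, 2)) = Mul(-13, Mul(-1, Pow(Add(2, Mul(-1, -8)), -1))) = Mul(-13, Mul(-1, Pow(Add(2, 8), -1))) = Mul(-13, Mul(-1, Pow(10, -1))) = Mul(-13, Mul(-1, Rational(1, 10))) = Mul(-13, Rational(-1, 10)) = Rational(13, 10)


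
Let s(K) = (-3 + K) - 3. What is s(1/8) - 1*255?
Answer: -2087/8 ≈ -260.88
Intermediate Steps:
s(K) = -6 + K
s(1/8) - 1*255 = (-6 + 1/8) - 1*255 = (-6 + 1/8) - 255 = -47/8 - 255 = -2087/8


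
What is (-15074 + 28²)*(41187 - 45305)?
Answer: 58846220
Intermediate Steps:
(-15074 + 28²)*(41187 - 45305) = (-15074 + 784)*(-4118) = -14290*(-4118) = 58846220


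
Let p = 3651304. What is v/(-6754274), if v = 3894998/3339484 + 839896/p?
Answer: -1064165064441/5147377880278076204 ≈ -2.0674e-7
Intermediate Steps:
v = 1064165064441/762091955446 (v = 3894998/3339484 + 839896/3651304 = 3894998*(1/3339484) + 839896*(1/3651304) = 1947499/1669742 + 104987/456413 = 1064165064441/762091955446 ≈ 1.3964)
v/(-6754274) = (1064165064441/762091955446)/(-6754274) = (1064165064441/762091955446)*(-1/6754274) = -1064165064441/5147377880278076204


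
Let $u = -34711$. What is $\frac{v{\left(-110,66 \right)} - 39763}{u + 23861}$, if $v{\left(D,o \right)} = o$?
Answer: $\frac{5671}{1550} \approx 3.6587$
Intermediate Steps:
$\frac{v{\left(-110,66 \right)} - 39763}{u + 23861} = \frac{66 - 39763}{-34711 + 23861} = - \frac{39697}{-10850} = \left(-39697\right) \left(- \frac{1}{10850}\right) = \frac{5671}{1550}$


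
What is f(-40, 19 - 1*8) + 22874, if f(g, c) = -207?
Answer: 22667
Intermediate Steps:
f(-40, 19 - 1*8) + 22874 = -207 + 22874 = 22667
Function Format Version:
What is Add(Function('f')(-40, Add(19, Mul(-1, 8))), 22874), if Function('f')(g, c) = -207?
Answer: 22667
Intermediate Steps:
Add(Function('f')(-40, Add(19, Mul(-1, 8))), 22874) = Add(-207, 22874) = 22667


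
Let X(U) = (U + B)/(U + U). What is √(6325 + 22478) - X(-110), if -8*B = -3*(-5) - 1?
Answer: -447/880 + √28803 ≈ 169.21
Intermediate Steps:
B = -7/4 (B = -(-3*(-5) - 1)/8 = -(15 - 1)/8 = -⅛*14 = -7/4 ≈ -1.7500)
X(U) = (-7/4 + U)/(2*U) (X(U) = (U - 7/4)/(U + U) = (-7/4 + U)/((2*U)) = (-7/4 + U)*(1/(2*U)) = (-7/4 + U)/(2*U))
√(6325 + 22478) - X(-110) = √(6325 + 22478) - (-7 + 4*(-110))/(8*(-110)) = √28803 - (-1)*(-7 - 440)/(8*110) = √28803 - (-1)*(-447)/(8*110) = √28803 - 1*447/880 = √28803 - 447/880 = -447/880 + √28803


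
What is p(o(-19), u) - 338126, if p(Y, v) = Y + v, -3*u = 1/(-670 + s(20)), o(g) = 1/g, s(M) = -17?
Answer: -13240678076/39159 ≈ -3.3813e+5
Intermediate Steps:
u = 1/2061 (u = -1/(3*(-670 - 17)) = -⅓/(-687) = -⅓*(-1/687) = 1/2061 ≈ 0.00048520)
p(o(-19), u) - 338126 = (1/(-19) + 1/2061) - 338126 = (-1/19 + 1/2061) - 338126 = -2042/39159 - 338126 = -13240678076/39159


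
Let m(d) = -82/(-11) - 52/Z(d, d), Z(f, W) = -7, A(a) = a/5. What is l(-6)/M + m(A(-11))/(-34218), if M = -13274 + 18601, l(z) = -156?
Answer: -9931699/334178691 ≈ -0.029720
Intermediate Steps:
A(a) = a/5 (A(a) = a*(⅕) = a/5)
m(d) = 1146/77 (m(d) = -82/(-11) - 52/(-7) = -82*(-1/11) - 52*(-⅐) = 82/11 + 52/7 = 1146/77)
M = 5327
l(-6)/M + m(A(-11))/(-34218) = -156/5327 + (1146/77)/(-34218) = -156*1/5327 + (1146/77)*(-1/34218) = -156/5327 - 191/439131 = -9931699/334178691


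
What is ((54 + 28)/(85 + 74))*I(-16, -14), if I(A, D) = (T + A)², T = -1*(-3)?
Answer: 13858/159 ≈ 87.157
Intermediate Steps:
T = 3
I(A, D) = (3 + A)²
((54 + 28)/(85 + 74))*I(-16, -14) = ((54 + 28)/(85 + 74))*(3 - 16)² = (82/159)*(-13)² = (82*(1/159))*169 = (82/159)*169 = 13858/159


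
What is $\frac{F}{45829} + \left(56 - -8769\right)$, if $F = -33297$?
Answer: $\frac{404407628}{45829} \approx 8824.3$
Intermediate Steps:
$\frac{F}{45829} + \left(56 - -8769\right) = - \frac{33297}{45829} + \left(56 - -8769\right) = \left(-33297\right) \frac{1}{45829} + \left(56 + 8769\right) = - \frac{33297}{45829} + 8825 = \frac{404407628}{45829}$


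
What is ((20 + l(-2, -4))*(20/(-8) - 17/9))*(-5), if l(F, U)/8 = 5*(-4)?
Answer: -27650/9 ≈ -3072.2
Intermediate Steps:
l(F, U) = -160 (l(F, U) = 8*(5*(-4)) = 8*(-20) = -160)
((20 + l(-2, -4))*(20/(-8) - 17/9))*(-5) = ((20 - 160)*(20/(-8) - 17/9))*(-5) = -140*(20*(-⅛) - 17*⅑)*(-5) = -140*(-5/2 - 17/9)*(-5) = -140*(-79/18)*(-5) = (5530/9)*(-5) = -27650/9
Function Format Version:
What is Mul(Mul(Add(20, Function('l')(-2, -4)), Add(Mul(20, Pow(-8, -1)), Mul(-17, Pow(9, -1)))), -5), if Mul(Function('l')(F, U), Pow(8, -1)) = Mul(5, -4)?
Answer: Rational(-27650, 9) ≈ -3072.2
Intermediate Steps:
Function('l')(F, U) = -160 (Function('l')(F, U) = Mul(8, Mul(5, -4)) = Mul(8, -20) = -160)
Mul(Mul(Add(20, Function('l')(-2, -4)), Add(Mul(20, Pow(-8, -1)), Mul(-17, Pow(9, -1)))), -5) = Mul(Mul(Add(20, -160), Add(Mul(20, Pow(-8, -1)), Mul(-17, Pow(9, -1)))), -5) = Mul(Mul(-140, Add(Mul(20, Rational(-1, 8)), Mul(-17, Rational(1, 9)))), -5) = Mul(Mul(-140, Add(Rational(-5, 2), Rational(-17, 9))), -5) = Mul(Mul(-140, Rational(-79, 18)), -5) = Mul(Rational(5530, 9), -5) = Rational(-27650, 9)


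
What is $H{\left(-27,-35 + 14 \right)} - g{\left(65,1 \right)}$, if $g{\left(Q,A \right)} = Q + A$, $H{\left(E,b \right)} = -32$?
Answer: $-98$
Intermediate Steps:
$g{\left(Q,A \right)} = A + Q$
$H{\left(-27,-35 + 14 \right)} - g{\left(65,1 \right)} = -32 - \left(1 + 65\right) = -32 - 66 = -98$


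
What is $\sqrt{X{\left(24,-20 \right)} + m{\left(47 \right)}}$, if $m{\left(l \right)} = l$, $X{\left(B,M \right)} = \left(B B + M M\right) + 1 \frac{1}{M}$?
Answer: $\frac{\sqrt{102295}}{10} \approx 31.984$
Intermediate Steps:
$X{\left(B,M \right)} = B^{2} + \frac{1}{M} + M^{2}$ ($X{\left(B,M \right)} = \left(B^{2} + M^{2}\right) + \frac{1}{M} = B^{2} + \frac{1}{M} + M^{2}$)
$\sqrt{X{\left(24,-20 \right)} + m{\left(47 \right)}} = \sqrt{\left(24^{2} + \frac{1}{-20} + \left(-20\right)^{2}\right) + 47} = \sqrt{\left(576 - \frac{1}{20} + 400\right) + 47} = \sqrt{\frac{19519}{20} + 47} = \sqrt{\frac{20459}{20}} = \frac{\sqrt{102295}}{10}$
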